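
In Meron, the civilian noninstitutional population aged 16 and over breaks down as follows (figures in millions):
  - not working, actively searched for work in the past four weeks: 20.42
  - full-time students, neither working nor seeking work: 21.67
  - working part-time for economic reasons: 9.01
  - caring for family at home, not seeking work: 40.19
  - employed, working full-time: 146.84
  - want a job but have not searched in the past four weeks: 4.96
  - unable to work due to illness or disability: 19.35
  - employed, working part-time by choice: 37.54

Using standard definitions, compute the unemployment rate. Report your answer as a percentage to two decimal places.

Employed = 9.01 + 146.84 + 37.54 = 193.39 million (anyone who worked, including part-time for economic reasons, counts as employed).
Unemployed = 20.42 million.
Labor force = 193.39 + 20.42 = 213.81 million.
Unemployment rate = 20.42 / 213.81 = 9.55%.

Unemployment rate ≈ 9.55%.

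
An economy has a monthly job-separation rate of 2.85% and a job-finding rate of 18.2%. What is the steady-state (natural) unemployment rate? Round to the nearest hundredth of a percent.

At steady state the flows balance: s·E = f·U, so U/(E+U) = s/(s+f).
u* = 2.85 / (2.85 + 18.2) = 2.85 / 21.05 = 13.54%.

Steady-state unemployment rate ≈ 13.54%.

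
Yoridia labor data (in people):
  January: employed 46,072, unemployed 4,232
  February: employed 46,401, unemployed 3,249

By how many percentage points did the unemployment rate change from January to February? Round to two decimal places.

The unemployment rate changed by −1.87 percentage points.

January: labor force = 46,072 + 4,232 = 50,304; u = 4,232/50,304 = 8.41%.
February: labor force = 46,401 + 3,249 = 49,650; u = 3,249/49,650 = 6.54%.
Change = 6.54% − 8.41% = −1.87 pp.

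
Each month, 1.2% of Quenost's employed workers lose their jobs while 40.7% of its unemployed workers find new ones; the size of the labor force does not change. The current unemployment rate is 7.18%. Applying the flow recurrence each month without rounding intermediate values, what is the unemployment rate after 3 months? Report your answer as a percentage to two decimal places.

Unemployment rate after three months ≈ 3.71%.

With a fixed labor force, u_{t+1} = u_t + s·(1−u_t) − f·u_t = u_t·(1−s−f) + s.
Here 1−s−f = 0.581 and s = 0.012.
u_1 = 0.071800 × 0.581 + 0.012 = 0.053716.
u_2 = 0.053716 × 0.581 + 0.012 = 0.043209.
u_3 = 0.043209 × 0.581 + 0.012 = 0.037104.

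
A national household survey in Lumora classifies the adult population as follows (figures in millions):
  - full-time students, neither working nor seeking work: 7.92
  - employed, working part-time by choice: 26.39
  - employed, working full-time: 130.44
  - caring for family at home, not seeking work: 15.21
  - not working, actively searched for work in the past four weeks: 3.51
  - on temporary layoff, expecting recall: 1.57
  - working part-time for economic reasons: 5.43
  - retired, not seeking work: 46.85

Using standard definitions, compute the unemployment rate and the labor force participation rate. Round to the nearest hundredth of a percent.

Unemployment rate ≈ 3.04%; labor force participation rate ≈ 70.51%.

Employed = 26.39 + 130.44 + 5.43 = 162.26 million (anyone who worked, including part-time for economic reasons, counts as employed).
Unemployed = 3.51 + 1.57 = 5.08 million (jobless and actively searching, or on temporary layoff).
Labor force = 162.26 + 5.08 = 167.34 million.
Not in labor force = 7.92 + 15.21 + 46.85 = 69.98 million (those not working and not actively searching are outside the labor force).
Civilian working-age population = 167.34 + 69.98 = 237.32 million.
Unemployment rate = 5.08 / 167.34 = 3.04%.
Labor force participation rate = 167.34 / 237.32 = 70.51%.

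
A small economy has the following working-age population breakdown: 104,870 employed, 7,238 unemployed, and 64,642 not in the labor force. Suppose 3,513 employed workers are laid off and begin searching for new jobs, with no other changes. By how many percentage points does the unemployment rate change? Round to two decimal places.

The unemployment rate changes by +3.13 percentage points.

Initially, labor force = 104,870 + 7,238 = 112,108, so u = 7,238/112,108 = 6.46%.
After the change, employed falls and unemployed rises by 3,513; labor force unchanged → E = 101,357, U = 10,751, labor force = 112,108.
New unemployment rate = 10,751 / 112,108 = 9.59%.
Change = 9.59% − 6.46% = +3.13 percentage points.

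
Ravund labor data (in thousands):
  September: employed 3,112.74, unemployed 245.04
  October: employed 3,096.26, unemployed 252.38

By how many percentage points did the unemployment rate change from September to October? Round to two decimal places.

The unemployment rate changed by +0.24 percentage points.

September: labor force = 3,112.74 + 245.04 = 3,357.78; u = 245.04/3,357.78 = 7.30%.
October: labor force = 3,096.26 + 252.38 = 3,348.64; u = 252.38/3,348.64 = 7.54%.
Change = 7.54% − 7.30% = +0.24 pp.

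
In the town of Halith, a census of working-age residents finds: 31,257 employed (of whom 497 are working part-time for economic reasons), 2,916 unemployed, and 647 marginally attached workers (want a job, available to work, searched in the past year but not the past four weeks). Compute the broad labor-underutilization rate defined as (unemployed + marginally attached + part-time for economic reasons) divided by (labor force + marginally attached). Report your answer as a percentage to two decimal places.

Broad underutilization rate ≈ 11.66%.

Labor force = 31,257 + 2,916 = 34,173.
Numerator = 2,916 + 647 + 497 = 4,060.
Denominator = 34,173 + 647 = 34,820.
Broad rate = 4,060 / 34,820 = 11.66%.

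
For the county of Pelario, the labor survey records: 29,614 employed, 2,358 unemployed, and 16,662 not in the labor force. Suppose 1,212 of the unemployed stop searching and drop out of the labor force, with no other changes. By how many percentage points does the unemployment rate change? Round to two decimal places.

The unemployment rate changes by −3.65 percentage points.

Initially, labor force = 29,614 + 2,358 = 31,972, so u = 2,358/31,972 = 7.38%.
After the change, unemployed and labor force both fall by 1,212 → E = 29,614, U = 1,146, labor force = 30,760.
New unemployment rate = 1,146 / 30,760 = 3.73%.
Change = 3.73% − 7.38% = −3.65 percentage points.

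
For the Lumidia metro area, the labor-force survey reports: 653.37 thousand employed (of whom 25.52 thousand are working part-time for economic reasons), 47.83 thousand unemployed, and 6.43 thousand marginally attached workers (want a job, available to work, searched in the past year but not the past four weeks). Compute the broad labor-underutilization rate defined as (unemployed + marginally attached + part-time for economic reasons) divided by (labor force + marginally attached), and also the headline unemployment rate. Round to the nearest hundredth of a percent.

Broad underutilization rate ≈ 11.27%; headline unemployment rate ≈ 6.82%.

Labor force = 653.37 + 47.83 = 701.20 thousand.
Numerator = 47.83 + 6.43 + 25.52 = 79.78 thousand.
Denominator = 701.20 + 6.43 = 707.63 thousand.
Broad rate = 79.78 / 707.63 = 11.27%.
Headline unemployment rate = 47.83 / 701.20 = 6.82%.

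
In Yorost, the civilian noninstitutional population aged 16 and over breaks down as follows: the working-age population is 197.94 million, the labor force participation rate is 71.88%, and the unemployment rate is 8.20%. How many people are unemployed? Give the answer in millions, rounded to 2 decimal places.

About 11.67 million are unemployed.

Labor force = 0.7188 × 197.94 = 142.28 million.
Unemployed = 0.0820 × 142.28 ≈ 11.67 million.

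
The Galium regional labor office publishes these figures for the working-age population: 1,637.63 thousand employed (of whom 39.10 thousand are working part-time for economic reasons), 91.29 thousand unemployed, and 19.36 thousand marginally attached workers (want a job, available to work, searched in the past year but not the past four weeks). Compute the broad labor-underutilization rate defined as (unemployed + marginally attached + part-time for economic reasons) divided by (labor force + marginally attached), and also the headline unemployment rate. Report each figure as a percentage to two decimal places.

Broad underutilization rate ≈ 8.57%; headline unemployment rate ≈ 5.28%.

Labor force = 1,637.63 + 91.29 = 1,728.92 thousand.
Numerator = 91.29 + 19.36 + 39.10 = 149.75 thousand.
Denominator = 1,728.92 + 19.36 = 1,748.28 thousand.
Broad rate = 149.75 / 1,748.28 = 8.57%.
Headline unemployment rate = 91.29 / 1,728.92 = 5.28%.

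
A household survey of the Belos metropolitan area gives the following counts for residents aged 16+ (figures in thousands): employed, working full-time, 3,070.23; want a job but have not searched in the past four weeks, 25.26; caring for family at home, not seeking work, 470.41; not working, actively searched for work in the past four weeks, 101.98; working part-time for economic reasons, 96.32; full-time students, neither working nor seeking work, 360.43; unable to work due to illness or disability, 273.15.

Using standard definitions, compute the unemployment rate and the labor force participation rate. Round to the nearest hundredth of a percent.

Unemployment rate ≈ 3.12%; labor force participation rate ≈ 74.32%.

Employed = 3,070.23 + 96.32 = 3,166.55 thousand (anyone who worked, including part-time for economic reasons, counts as employed).
Unemployed = 101.98 thousand.
Labor force = 3,166.55 + 101.98 = 3,268.53 thousand.
Not in labor force = 25.26 + 470.41 + 360.43 + 273.15 = 1,129.25 thousand (those not working and not actively searching are outside the labor force — including those who want a job but have given up searching).
Civilian working-age population = 3,268.53 + 1,129.25 = 4,397.78 thousand.
Unemployment rate = 101.98 / 3,268.53 = 3.12%.
Labor force participation rate = 3,268.53 / 4,397.78 = 74.32%.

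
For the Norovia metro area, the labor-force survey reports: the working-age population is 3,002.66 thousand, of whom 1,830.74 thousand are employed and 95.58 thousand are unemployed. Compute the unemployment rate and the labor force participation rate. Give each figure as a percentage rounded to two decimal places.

Unemployment rate ≈ 4.96%; labor force participation rate ≈ 64.15%.

Labor force = employed + unemployed = 1,830.74 + 95.58 = 1,926.32 thousand.
Unemployment rate = 95.58 / 1,926.32 = 4.96%.
Labor force participation rate = 1,926.32 / 3,002.66 = 64.15%.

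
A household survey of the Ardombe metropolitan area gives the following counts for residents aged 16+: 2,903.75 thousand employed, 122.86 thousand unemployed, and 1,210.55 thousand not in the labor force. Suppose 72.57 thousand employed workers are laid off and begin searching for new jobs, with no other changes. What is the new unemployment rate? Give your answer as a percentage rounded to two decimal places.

Initially, labor force = 2,903.75 + 122.86 = 3,026.61 thousand, so u = 122.86/3,026.61 = 4.06%.
After the change, employed falls and unemployed rises by 72.57; labor force unchanged → E = 2,831.18, U = 195.43, labor force = 3,026.61 thousand.
New unemployment rate = 195.43 / 3,026.61 = 6.46%.

New unemployment rate ≈ 6.46%.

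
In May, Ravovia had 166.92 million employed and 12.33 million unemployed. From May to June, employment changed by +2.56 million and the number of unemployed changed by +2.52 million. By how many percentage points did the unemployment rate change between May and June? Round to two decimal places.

The unemployment rate changed by +1.18 percentage points.

May: labor force = 166.92 + 12.33 = 179.25; u = 12.33/179.25 = 6.88%.
June: labor force = 169.48 + 14.85 = 184.33; u = 14.85/184.33 = 8.06%.
Change = 8.06% − 6.88% = +1.18 pp.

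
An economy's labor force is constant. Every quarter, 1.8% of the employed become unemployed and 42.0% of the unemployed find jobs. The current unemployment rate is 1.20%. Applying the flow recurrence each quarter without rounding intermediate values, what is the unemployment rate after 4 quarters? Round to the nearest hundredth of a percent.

Unemployment rate after four quarters ≈ 3.82%.

With a fixed labor force, u_{t+1} = u_t + s·(1−u_t) − f·u_t = u_t·(1−s−f) + s.
Here 1−s−f = 0.562 and s = 0.018.
u_1 = 0.012000 × 0.562 + 0.018 = 0.024744.
u_2 = 0.024744 × 0.562 + 0.018 = 0.031906.
u_3 = 0.031906 × 0.562 + 0.018 = 0.035931.
u_4 = 0.035931 × 0.562 + 0.018 = 0.038193.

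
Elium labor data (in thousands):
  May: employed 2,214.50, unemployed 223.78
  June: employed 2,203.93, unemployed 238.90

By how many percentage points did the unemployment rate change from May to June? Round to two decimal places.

May: labor force = 2,214.50 + 223.78 = 2,438.28; u = 223.78/2,438.28 = 9.18%.
June: labor force = 2,203.93 + 238.90 = 2,442.83; u = 238.90/2,442.83 = 9.78%.
Change = 9.78% − 9.18% = +0.60 pp.

The unemployment rate changed by +0.60 percentage points.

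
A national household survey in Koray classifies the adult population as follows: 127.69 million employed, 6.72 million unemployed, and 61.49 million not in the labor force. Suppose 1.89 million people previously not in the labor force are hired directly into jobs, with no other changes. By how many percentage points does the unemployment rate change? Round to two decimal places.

Initially, labor force = 127.69 + 6.72 = 134.41 million, so u = 6.72/134.41 = 5.00%.
After the change, employed and labor force both rise by 1.89; unemployed unchanged → E = 129.58, U = 6.72, labor force = 136.30 million.
New unemployment rate = 6.72 / 136.30 = 4.93%.
Change = 4.93% − 5.00% = −0.07 percentage points.

The unemployment rate changes by −0.07 percentage points.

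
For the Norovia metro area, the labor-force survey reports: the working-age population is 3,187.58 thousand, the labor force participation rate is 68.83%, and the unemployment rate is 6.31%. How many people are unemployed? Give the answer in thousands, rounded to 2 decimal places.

About 138.44 thousand are unemployed.

Labor force = 0.6883 × 3,187.58 = 2,194.01 thousand.
Unemployed = 0.0631 × 2,194.01 ≈ 138.44 thousand.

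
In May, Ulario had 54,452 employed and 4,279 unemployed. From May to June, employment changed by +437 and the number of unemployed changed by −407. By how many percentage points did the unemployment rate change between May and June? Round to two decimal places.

The unemployment rate changed by −0.70 percentage points.

May: labor force = 54,452 + 4,279 = 58,731; u = 4,279/58,731 = 7.29%.
June: labor force = 54,889 + 3,872 = 58,761; u = 3,872/58,761 = 6.59%.
Change = 6.59% − 7.29% = −0.70 pp.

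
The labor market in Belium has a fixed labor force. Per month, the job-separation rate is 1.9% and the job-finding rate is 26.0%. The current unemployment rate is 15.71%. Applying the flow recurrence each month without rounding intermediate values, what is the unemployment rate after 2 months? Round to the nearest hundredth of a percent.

Unemployment rate after two months ≈ 11.44%.

With a fixed labor force, u_{t+1} = u_t + s·(1−u_t) − f·u_t = u_t·(1−s−f) + s.
Here 1−s−f = 0.721 and s = 0.019.
u_1 = 0.157100 × 0.721 + 0.019 = 0.132269.
u_2 = 0.132269 × 0.721 + 0.019 = 0.114366.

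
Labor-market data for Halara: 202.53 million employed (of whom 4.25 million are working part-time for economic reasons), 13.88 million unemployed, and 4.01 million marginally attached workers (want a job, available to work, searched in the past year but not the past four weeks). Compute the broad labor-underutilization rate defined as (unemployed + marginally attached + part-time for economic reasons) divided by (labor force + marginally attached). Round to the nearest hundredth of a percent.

Broad underutilization rate ≈ 10.04%.

Labor force = 202.53 + 13.88 = 216.41 million.
Numerator = 13.88 + 4.01 + 4.25 = 22.14 million.
Denominator = 216.41 + 4.01 = 220.42 million.
Broad rate = 22.14 / 220.42 = 10.04%.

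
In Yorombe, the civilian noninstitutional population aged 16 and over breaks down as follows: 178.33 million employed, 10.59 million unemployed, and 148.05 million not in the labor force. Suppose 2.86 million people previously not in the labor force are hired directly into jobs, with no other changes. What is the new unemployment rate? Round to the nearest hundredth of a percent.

New unemployment rate ≈ 5.52%.

Initially, labor force = 178.33 + 10.59 = 188.92 million, so u = 10.59/188.92 = 5.61%.
After the change, employed and labor force both rise by 2.86; unemployed unchanged → E = 181.19, U = 10.59, labor force = 191.78 million.
New unemployment rate = 10.59 / 191.78 = 5.52%.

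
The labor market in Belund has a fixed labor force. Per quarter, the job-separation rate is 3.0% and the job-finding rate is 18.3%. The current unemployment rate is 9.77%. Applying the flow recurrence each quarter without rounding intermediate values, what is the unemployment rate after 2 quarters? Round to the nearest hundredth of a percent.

With a fixed labor force, u_{t+1} = u_t + s·(1−u_t) − f·u_t = u_t·(1−s−f) + s.
Here 1−s−f = 0.787 and s = 0.030.
u_1 = 0.097700 × 0.787 + 0.030 = 0.106890.
u_2 = 0.106890 × 0.787 + 0.030 = 0.114122.

Unemployment rate after two quarters ≈ 11.41%.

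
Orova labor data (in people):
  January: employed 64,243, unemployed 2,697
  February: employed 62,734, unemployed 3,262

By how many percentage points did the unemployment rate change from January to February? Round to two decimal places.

January: labor force = 64,243 + 2,697 = 66,940; u = 2,697/66,940 = 4.03%.
February: labor force = 62,734 + 3,262 = 65,996; u = 3,262/65,996 = 4.94%.
Change = 4.94% − 4.03% = +0.91 pp.

The unemployment rate changed by +0.91 percentage points.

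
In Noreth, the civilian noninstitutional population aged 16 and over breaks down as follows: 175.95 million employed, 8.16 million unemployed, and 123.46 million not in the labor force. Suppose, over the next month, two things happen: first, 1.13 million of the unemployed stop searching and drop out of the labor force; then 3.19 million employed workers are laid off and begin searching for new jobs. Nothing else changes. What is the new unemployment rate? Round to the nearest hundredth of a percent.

New unemployment rate ≈ 5.59%.

Initially, labor force = 175.95 + 8.16 = 184.11 million, so u = 8.16/184.11 = 4.43%.
After the first change, unemployed and labor force both fall by 1.13 → E = 175.95, U = 7.03, labor force = 182.98 million.
After the second change, employed falls and unemployed rises by 3.19; labor force unchanged → E = 172.76, U = 10.22, labor force = 182.98 million.
New unemployment rate = 10.22 / 182.98 = 5.59%.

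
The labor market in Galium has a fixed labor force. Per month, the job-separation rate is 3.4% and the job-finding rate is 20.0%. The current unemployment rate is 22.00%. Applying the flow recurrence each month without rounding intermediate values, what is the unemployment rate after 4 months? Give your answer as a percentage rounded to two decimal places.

Unemployment rate after four months ≈ 17.10%.

With a fixed labor force, u_{t+1} = u_t + s·(1−u_t) − f·u_t = u_t·(1−s−f) + s.
Here 1−s−f = 0.766 and s = 0.034.
u_1 = 0.220000 × 0.766 + 0.034 = 0.202520.
u_2 = 0.202520 × 0.766 + 0.034 = 0.189130.
u_3 = 0.189130 × 0.766 + 0.034 = 0.178874.
u_4 = 0.178874 × 0.766 + 0.034 = 0.171017.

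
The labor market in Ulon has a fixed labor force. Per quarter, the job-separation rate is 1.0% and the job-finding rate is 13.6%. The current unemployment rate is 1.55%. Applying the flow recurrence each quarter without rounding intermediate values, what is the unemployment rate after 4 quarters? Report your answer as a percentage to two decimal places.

Unemployment rate after four quarters ≈ 4.03%.

With a fixed labor force, u_{t+1} = u_t + s·(1−u_t) − f·u_t = u_t·(1−s−f) + s.
Here 1−s−f = 0.854 and s = 0.010.
u_1 = 0.015500 × 0.854 + 0.010 = 0.023237.
u_2 = 0.023237 × 0.854 + 0.010 = 0.029844.
u_3 = 0.029844 × 0.854 + 0.010 = 0.035487.
u_4 = 0.035487 × 0.854 + 0.010 = 0.040306.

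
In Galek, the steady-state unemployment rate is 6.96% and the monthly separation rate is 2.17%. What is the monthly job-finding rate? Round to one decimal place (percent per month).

From u* = s/(s+f): f = s·(1−u)/u.
f = 2.17 × (1 − 0.0696) / 0.0696 = 2.0190 / 0.0696 ≈ 29.0% per month.

Job-finding rate ≈ 29.0% per month.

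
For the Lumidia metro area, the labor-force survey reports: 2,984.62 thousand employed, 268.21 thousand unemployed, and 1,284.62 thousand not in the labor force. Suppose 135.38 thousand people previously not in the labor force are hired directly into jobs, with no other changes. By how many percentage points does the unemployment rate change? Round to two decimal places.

The unemployment rate changes by −0.33 percentage points.

Initially, labor force = 2,984.62 + 268.21 = 3,252.83 thousand, so u = 268.21/3,252.83 = 8.25%.
After the change, employed and labor force both rise by 135.38; unemployed unchanged → E = 3,120.00, U = 268.21, labor force = 3,388.21 thousand.
New unemployment rate = 268.21 / 3,388.21 = 7.92%.
Change = 7.92% − 8.25% = −0.33 percentage points.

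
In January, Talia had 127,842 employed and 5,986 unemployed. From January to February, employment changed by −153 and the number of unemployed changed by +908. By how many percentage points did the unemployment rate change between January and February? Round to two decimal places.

January: labor force = 127,842 + 5,986 = 133,828; u = 5,986/133,828 = 4.47%.
February: labor force = 127,689 + 6,894 = 134,583; u = 6,894/134,583 = 5.12%.
Change = 5.12% − 4.47% = +0.65 pp.

The unemployment rate changed by +0.65 percentage points.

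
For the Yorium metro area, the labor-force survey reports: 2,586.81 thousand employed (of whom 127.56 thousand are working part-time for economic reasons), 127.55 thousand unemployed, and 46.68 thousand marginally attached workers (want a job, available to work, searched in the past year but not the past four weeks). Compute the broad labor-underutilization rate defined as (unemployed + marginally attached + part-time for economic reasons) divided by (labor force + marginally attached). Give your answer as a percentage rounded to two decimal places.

Broad underutilization rate ≈ 10.93%.

Labor force = 2,586.81 + 127.55 = 2,714.36 thousand.
Numerator = 127.55 + 46.68 + 127.56 = 301.79 thousand.
Denominator = 2,714.36 + 46.68 = 2,761.04 thousand.
Broad rate = 301.79 / 2,761.04 = 10.93%.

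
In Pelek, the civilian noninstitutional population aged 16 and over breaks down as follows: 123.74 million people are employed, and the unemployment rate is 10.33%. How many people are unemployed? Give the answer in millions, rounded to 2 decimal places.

Let U be the number unemployed. The labor force is E + U, and U/(E+U) = 0.1033.
So U = 0.1033 × 123.74 / (1 − 0.1033) = 12.7823 / 0.8967 ≈ 14.25 million.

About 14.25 million are unemployed.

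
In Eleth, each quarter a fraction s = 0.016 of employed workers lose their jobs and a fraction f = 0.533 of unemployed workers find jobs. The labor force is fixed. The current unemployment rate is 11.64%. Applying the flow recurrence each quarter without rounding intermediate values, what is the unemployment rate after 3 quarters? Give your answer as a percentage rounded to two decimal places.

With a fixed labor force, u_{t+1} = u_t + s·(1−u_t) − f·u_t = u_t·(1−s−f) + s.
Here 1−s−f = 0.451 and s = 0.016.
u_1 = 0.116400 × 0.451 + 0.016 = 0.068496.
u_2 = 0.068496 × 0.451 + 0.016 = 0.046892.
u_3 = 0.046892 × 0.451 + 0.016 = 0.037148.

Unemployment rate after three quarters ≈ 3.71%.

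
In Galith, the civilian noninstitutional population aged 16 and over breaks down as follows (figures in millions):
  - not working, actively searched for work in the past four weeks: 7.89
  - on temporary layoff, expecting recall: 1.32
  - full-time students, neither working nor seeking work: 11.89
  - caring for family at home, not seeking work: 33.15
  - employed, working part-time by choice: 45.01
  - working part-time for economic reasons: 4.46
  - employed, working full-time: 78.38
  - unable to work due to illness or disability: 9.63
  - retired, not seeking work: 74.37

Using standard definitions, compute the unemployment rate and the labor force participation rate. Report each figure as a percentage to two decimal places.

Unemployment rate ≈ 6.72%; labor force participation rate ≈ 51.51%.

Employed = 45.01 + 4.46 + 78.38 = 127.85 million (anyone who worked, including part-time for economic reasons, counts as employed).
Unemployed = 7.89 + 1.32 = 9.21 million (jobless and actively searching, or on temporary layoff).
Labor force = 127.85 + 9.21 = 137.06 million.
Not in labor force = 11.89 + 33.15 + 9.63 + 74.37 = 129.04 million (those not working and not actively searching are outside the labor force).
Civilian working-age population = 137.06 + 129.04 = 266.10 million.
Unemployment rate = 9.21 / 137.06 = 6.72%.
Labor force participation rate = 137.06 / 266.10 = 51.51%.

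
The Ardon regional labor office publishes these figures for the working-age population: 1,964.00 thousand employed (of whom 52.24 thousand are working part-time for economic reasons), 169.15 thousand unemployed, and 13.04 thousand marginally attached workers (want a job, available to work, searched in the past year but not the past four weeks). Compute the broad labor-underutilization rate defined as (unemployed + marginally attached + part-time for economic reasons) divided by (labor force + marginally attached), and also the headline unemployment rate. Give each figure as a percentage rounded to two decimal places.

Broad underutilization rate ≈ 10.92%; headline unemployment rate ≈ 7.93%.

Labor force = 1,964.00 + 169.15 = 2,133.15 thousand.
Numerator = 169.15 + 13.04 + 52.24 = 234.43 thousand.
Denominator = 2,133.15 + 13.04 = 2,146.19 thousand.
Broad rate = 234.43 / 2,146.19 = 10.92%.
Headline unemployment rate = 169.15 / 2,133.15 = 7.93%.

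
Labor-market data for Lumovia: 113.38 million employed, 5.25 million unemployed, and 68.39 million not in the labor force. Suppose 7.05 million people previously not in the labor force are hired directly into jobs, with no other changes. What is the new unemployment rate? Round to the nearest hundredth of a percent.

New unemployment rate ≈ 4.18%.

Initially, labor force = 113.38 + 5.25 = 118.63 million, so u = 5.25/118.63 = 4.43%.
After the change, employed and labor force both rise by 7.05; unemployed unchanged → E = 120.43, U = 5.25, labor force = 125.68 million.
New unemployment rate = 5.25 / 125.68 = 4.18%.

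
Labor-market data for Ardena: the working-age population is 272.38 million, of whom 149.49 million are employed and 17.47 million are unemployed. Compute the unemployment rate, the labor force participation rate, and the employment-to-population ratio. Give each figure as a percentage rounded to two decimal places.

Labor force = employed + unemployed = 149.49 + 17.47 = 166.96 million.
Unemployment rate = 17.47 / 166.96 = 10.46%.
Labor force participation rate = 166.96 / 272.38 = 61.30%.
Employment-population ratio = 149.49 / 272.38 = 54.88%.

Unemployment rate ≈ 10.46%; labor force participation rate ≈ 61.30%; employment-population ratio ≈ 54.88%.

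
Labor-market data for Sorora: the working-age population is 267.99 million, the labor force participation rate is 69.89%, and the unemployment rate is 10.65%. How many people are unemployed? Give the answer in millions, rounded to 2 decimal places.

About 19.95 million are unemployed.

Labor force = 0.6989 × 267.99 = 187.30 million.
Unemployed = 0.1065 × 187.30 ≈ 19.95 million.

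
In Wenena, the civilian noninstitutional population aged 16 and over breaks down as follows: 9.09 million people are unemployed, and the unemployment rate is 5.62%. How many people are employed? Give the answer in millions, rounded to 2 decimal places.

About 152.65 million are employed.

Labor force = U / u = 9.09 / 0.0562 ≈ 161.74 million.
Employed = labor force − unemployed = 161.74 − 9.09 = 152.65 million.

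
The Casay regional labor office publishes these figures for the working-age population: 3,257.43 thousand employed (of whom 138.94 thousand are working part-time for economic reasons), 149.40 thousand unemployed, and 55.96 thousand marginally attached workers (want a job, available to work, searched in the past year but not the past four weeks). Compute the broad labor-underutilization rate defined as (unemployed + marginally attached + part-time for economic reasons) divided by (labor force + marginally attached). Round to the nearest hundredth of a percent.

Broad underutilization rate ≈ 9.94%.

Labor force = 3,257.43 + 149.40 = 3,406.83 thousand.
Numerator = 149.40 + 55.96 + 138.94 = 344.30 thousand.
Denominator = 3,406.83 + 55.96 = 3,462.79 thousand.
Broad rate = 344.30 / 3,462.79 = 9.94%.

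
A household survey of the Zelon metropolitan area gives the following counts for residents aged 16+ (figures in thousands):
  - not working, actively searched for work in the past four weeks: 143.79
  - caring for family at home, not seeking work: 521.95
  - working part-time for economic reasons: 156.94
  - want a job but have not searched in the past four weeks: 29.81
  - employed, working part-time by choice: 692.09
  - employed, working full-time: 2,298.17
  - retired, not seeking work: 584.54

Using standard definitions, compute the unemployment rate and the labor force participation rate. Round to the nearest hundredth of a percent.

Unemployment rate ≈ 4.37%; labor force participation rate ≈ 74.33%.

Employed = 156.94 + 692.09 + 2,298.17 = 3,147.20 thousand (anyone who worked, including part-time for economic reasons, counts as employed).
Unemployed = 143.79 thousand.
Labor force = 3,147.20 + 143.79 = 3,290.99 thousand.
Not in labor force = 521.95 + 29.81 + 584.54 = 1,136.30 thousand (those not working and not actively searching are outside the labor force — including those who want a job but have given up searching).
Civilian working-age population = 3,290.99 + 1,136.30 = 4,427.29 thousand.
Unemployment rate = 143.79 / 3,290.99 = 4.37%.
Labor force participation rate = 3,290.99 / 4,427.29 = 74.33%.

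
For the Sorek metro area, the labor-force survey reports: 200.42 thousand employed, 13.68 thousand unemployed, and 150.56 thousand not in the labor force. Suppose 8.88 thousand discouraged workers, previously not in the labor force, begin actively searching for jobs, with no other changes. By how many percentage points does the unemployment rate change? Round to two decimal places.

The unemployment rate changes by +3.73 percentage points.

Initially, labor force = 200.42 + 13.68 = 214.10 thousand, so u = 13.68/214.10 = 6.39%.
After the change, unemployed and labor force both rise by 8.88 → E = 200.42, U = 22.56, labor force = 222.98 thousand.
New unemployment rate = 22.56 / 222.98 = 10.12%.
Change = 10.12% − 6.39% = +3.73 percentage points.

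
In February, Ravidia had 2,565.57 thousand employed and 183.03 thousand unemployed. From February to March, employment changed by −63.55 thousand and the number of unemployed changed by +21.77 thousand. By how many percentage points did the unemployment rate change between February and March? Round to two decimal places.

February: labor force = 2,565.57 + 183.03 = 2,748.60; u = 183.03/2,748.60 = 6.66%.
March: labor force = 2,502.02 + 204.80 = 2,706.82; u = 204.80/2,706.82 = 7.57%.
Change = 7.57% − 6.66% = +0.91 pp.

The unemployment rate changed by +0.91 percentage points.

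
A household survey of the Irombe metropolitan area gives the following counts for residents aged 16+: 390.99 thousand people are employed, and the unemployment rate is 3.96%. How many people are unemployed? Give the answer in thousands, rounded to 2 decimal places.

Let U be the number unemployed. The labor force is E + U, and U/(E+U) = 0.0396.
So U = 0.0396 × 390.99 / (1 − 0.0396) = 15.4832 / 0.9604 ≈ 16.12 thousand.

About 16.12 thousand are unemployed.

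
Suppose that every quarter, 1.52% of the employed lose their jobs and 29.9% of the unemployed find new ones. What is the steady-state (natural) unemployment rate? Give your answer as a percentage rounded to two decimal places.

Steady-state unemployment rate ≈ 4.84%.

At steady state the flows balance: s·E = f·U, so U/(E+U) = s/(s+f).
u* = 1.52 / (1.52 + 29.9) = 1.52 / 31.42 = 4.84%.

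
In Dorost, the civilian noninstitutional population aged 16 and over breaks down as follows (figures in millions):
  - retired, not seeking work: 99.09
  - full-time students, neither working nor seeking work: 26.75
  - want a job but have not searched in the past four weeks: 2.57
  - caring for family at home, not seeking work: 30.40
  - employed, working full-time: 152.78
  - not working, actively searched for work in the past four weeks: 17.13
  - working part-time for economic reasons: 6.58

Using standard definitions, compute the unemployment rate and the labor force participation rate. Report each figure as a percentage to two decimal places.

Unemployment rate ≈ 9.71%; labor force participation rate ≈ 52.64%.

Employed = 152.78 + 6.58 = 159.36 million (anyone who worked, including part-time for economic reasons, counts as employed).
Unemployed = 17.13 million.
Labor force = 159.36 + 17.13 = 176.49 million.
Not in labor force = 99.09 + 26.75 + 2.57 + 30.40 = 158.81 million (those not working and not actively searching are outside the labor force — including those who want a job but have given up searching).
Civilian working-age population = 176.49 + 158.81 = 335.30 million.
Unemployment rate = 17.13 / 176.49 = 9.71%.
Labor force participation rate = 176.49 / 335.30 = 52.64%.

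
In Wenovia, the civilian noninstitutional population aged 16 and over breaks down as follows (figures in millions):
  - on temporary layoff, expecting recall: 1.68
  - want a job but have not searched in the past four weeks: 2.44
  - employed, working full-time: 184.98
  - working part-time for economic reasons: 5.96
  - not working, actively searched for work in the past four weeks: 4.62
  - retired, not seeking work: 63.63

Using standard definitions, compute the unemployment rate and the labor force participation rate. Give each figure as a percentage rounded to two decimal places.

Employed = 184.98 + 5.96 = 190.94 million (anyone who worked, including part-time for economic reasons, counts as employed).
Unemployed = 1.68 + 4.62 = 6.30 million (jobless and actively searching, or on temporary layoff).
Labor force = 190.94 + 6.30 = 197.24 million.
Not in labor force = 2.44 + 63.63 = 66.07 million (those not working and not actively searching are outside the labor force — including those who want a job but have given up searching).
Civilian working-age population = 197.24 + 66.07 = 263.31 million.
Unemployment rate = 6.30 / 197.24 = 3.19%.
Labor force participation rate = 197.24 / 263.31 = 74.91%.

Unemployment rate ≈ 3.19%; labor force participation rate ≈ 74.91%.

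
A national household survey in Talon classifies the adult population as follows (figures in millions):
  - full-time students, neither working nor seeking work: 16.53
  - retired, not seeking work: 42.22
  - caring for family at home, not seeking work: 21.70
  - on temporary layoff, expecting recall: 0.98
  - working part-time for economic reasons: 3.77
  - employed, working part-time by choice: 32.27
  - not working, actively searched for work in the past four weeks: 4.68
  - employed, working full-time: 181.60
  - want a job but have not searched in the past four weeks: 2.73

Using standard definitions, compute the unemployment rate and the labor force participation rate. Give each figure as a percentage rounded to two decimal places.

Unemployment rate ≈ 2.53%; labor force participation rate ≈ 72.86%.

Employed = 3.77 + 32.27 + 181.60 = 217.64 million (anyone who worked, including part-time for economic reasons, counts as employed).
Unemployed = 0.98 + 4.68 = 5.66 million (jobless and actively searching, or on temporary layoff).
Labor force = 217.64 + 5.66 = 223.30 million.
Not in labor force = 16.53 + 42.22 + 21.70 + 2.73 = 83.18 million (those not working and not actively searching are outside the labor force — including those who want a job but have given up searching).
Civilian working-age population = 223.30 + 83.18 = 306.48 million.
Unemployment rate = 5.66 / 223.30 = 2.53%.
Labor force participation rate = 223.30 / 306.48 = 72.86%.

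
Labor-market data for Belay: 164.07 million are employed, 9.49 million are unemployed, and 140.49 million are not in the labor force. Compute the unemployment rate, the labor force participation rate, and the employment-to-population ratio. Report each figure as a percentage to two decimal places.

Unemployment rate ≈ 5.47%; labor force participation rate ≈ 55.27%; employment-population ratio ≈ 52.24%.

Labor force = employed + unemployed = 164.07 + 9.49 = 173.56 million.
Working-age population = 173.56 + 140.49 = 314.05 million.
Unemployment rate = 9.49 / 173.56 = 5.47%.
Labor force participation rate = 173.56 / 314.05 = 55.27%.
Employment-population ratio = 164.07 / 314.05 = 52.24%.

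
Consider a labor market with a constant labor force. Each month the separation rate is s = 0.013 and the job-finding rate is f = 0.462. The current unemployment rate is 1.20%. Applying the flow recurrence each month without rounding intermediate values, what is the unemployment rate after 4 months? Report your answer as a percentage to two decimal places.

Unemployment rate after four months ≈ 2.62%.

With a fixed labor force, u_{t+1} = u_t + s·(1−u_t) − f·u_t = u_t·(1−s−f) + s.
Here 1−s−f = 0.525 and s = 0.013.
u_1 = 0.012000 × 0.525 + 0.013 = 0.019300.
u_2 = 0.019300 × 0.525 + 0.013 = 0.023133.
u_3 = 0.023133 × 0.525 + 0.013 = 0.025145.
u_4 = 0.025145 × 0.525 + 0.013 = 0.026201.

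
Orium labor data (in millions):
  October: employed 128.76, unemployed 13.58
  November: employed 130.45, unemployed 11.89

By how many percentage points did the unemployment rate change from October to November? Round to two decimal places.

October: labor force = 128.76 + 13.58 = 142.34; u = 13.58/142.34 = 9.54%.
November: labor force = 130.45 + 11.89 = 142.34; u = 11.89/142.34 = 8.35%.
Change = 8.35% − 9.54% = −1.19 pp.

The unemployment rate changed by −1.19 percentage points.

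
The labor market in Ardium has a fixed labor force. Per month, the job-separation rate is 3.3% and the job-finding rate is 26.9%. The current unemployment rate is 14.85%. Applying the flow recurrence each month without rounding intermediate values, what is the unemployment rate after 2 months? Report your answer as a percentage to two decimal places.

With a fixed labor force, u_{t+1} = u_t + s·(1−u_t) − f·u_t = u_t·(1−s−f) + s.
Here 1−s−f = 0.698 and s = 0.033.
u_1 = 0.148500 × 0.698 + 0.033 = 0.136653.
u_2 = 0.136653 × 0.698 + 0.033 = 0.128384.

Unemployment rate after two months ≈ 12.84%.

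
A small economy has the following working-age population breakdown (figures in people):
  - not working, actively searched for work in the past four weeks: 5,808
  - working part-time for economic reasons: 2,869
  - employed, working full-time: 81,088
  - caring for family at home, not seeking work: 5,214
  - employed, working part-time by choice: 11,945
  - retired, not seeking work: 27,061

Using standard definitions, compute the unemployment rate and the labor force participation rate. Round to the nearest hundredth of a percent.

Unemployment rate ≈ 5.71%; labor force participation rate ≈ 75.91%.

Employed = 2,869 + 81,088 + 11,945 = 95,902 (anyone who worked, including part-time for economic reasons, counts as employed).
Unemployed = 5,808.
Labor force = 95,902 + 5,808 = 101,710.
Not in labor force = 5,214 + 27,061 = 32,275 (those not working and not actively searching are outside the labor force).
Civilian working-age population = 101,710 + 32,275 = 133,985.
Unemployment rate = 5,808 / 101,710 = 5.71%.
Labor force participation rate = 101,710 / 133,985 = 75.91%.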